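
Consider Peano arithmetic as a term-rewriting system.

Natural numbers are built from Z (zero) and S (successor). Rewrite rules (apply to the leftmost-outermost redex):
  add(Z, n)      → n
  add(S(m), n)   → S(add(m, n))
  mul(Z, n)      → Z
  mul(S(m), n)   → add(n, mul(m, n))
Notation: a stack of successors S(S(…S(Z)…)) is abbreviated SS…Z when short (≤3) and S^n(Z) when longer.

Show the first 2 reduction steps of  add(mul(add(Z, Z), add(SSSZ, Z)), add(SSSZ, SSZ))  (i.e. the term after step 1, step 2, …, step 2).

Answer: after 2 steps: add(Z, add(SSSZ, SSZ))

Working:
  start: add(mul(add(Z, Z), add(SSSZ, Z)), add(SSSZ, SSZ))
  →1  add(mul(Z, add(SSSZ, Z)), add(SSSZ, SSZ))
  →2  add(Z, add(SSSZ, SSZ))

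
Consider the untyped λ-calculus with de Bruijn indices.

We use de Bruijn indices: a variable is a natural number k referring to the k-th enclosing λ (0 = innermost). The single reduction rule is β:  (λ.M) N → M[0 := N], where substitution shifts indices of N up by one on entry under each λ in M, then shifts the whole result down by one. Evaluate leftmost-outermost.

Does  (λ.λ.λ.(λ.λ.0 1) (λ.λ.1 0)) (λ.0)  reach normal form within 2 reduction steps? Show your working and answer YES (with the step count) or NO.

  start: (λ.λ.λ.(λ.λ.0 1) (λ.λ.1 0)) (λ.0)
  step 1: λ.λ.(λ.λ.0 1) (λ.λ.1 0)
  step 2: λ.λ.λ.0 (λ.λ.1 0)

Answer: YES — reaches normal form λ.λ.λ.0 (λ.λ.1 0) in 2 ≤ 2 steps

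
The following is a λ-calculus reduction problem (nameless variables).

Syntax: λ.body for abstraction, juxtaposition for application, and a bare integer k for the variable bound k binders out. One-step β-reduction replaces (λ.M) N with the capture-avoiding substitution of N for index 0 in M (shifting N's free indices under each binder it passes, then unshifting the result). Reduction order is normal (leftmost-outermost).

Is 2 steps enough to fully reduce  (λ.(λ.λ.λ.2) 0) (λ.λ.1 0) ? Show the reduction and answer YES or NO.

  start: (λ.(λ.λ.λ.2) 0) (λ.λ.1 0)
  step 1: (λ.λ.λ.2) (λ.λ.1 0)
  step 2: λ.λ.λ.λ.1 0

Answer: YES — reaches normal form λ.λ.λ.λ.1 0 in 2 ≤ 2 steps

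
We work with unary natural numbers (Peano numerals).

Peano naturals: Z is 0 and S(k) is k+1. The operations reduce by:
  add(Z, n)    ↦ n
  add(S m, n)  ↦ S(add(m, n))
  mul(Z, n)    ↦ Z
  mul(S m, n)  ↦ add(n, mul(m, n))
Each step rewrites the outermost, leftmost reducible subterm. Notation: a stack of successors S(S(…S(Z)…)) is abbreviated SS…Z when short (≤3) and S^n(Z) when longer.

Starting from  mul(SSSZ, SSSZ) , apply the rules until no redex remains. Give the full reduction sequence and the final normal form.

  start: mul(SSSZ, SSSZ)
  step 1: add(SSSZ, mul(SSZ, SSSZ))
  step 2: S(add(SSZ, mul(SSZ, SSSZ)))
  step 3: S(S(add(SZ, mul(SSZ, SSSZ))))
  step 4: S(S(S(add(Z, mul(SSZ, SSSZ)))))
  step 5: S(S(S(mul(SSZ, SSSZ))))
  step 6: S(S(S(add(SSSZ, mul(SZ, SSSZ)))))
  step 7: S(S(S(S(add(SSZ, mul(SZ, SSSZ))))))
  step 8: S(S(S(S(S(add(SZ, mul(SZ, SSSZ)))))))
  step 9: S(S(S(S(S(S(add(Z, mul(SZ, SSSZ))))))))
  step 10: S(S(S(S(S(S(mul(SZ, SSSZ)))))))
  step 11: S(S(S(S(S(S(add(SSSZ, mul(Z, SSSZ))))))))
  step 12: S(S(S(S(S(S(S(add(SSZ, mul(Z, SSSZ)))))))))
  step 13: S(S(S(S(S(S(S(S(add(SZ, mul(Z, SSSZ))))))))))
  step 14: S(S(S(S(S(S(S(S(S(add(Z, mul(Z, SSSZ)))))))))))
  step 15: S(S(S(S(S(S(S(S(S(mul(Z, SSSZ))))))))))
  step 16: S^9(Z)

Answer: normal form = S^9(Z)  (in 16 steps)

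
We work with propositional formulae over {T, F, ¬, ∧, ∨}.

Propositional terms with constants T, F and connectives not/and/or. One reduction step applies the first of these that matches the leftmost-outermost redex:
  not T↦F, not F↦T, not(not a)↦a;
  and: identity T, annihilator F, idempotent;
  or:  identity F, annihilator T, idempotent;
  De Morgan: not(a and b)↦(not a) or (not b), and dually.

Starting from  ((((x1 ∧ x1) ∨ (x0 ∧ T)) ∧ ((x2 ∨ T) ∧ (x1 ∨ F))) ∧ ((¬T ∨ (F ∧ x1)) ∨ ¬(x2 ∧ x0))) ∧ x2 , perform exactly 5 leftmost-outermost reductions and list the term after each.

Answer: after 5 steps: (((x1 ∨ x0) ∧ x1) ∧ ((¬T ∨ (F ∧ x1)) ∨ ¬(x2 ∧ x0))) ∧ x2

Reduction:
  start: ((((x1 ∧ x1) ∨ (x0 ∧ T)) ∧ ((x2 ∨ T) ∧ (x1 ∨ F))) ∧ ((¬T ∨ (F ∧ x1)) ∨ ¬(x2 ∧ x0))) ∧ x2
  →1  (((x1 ∨ (x0 ∧ T)) ∧ ((x2 ∨ T) ∧ (x1 ∨ F))) ∧ ((¬T ∨ (F ∧ x1)) ∨ ¬(x2 ∧ x0))) ∧ x2
  →2  (((x1 ∨ x0) ∧ ((x2 ∨ T) ∧ (x1 ∨ F))) ∧ ((¬T ∨ (F ∧ x1)) ∨ ¬(x2 ∧ x0))) ∧ x2
  →3  (((x1 ∨ x0) ∧ (T ∧ (x1 ∨ F))) ∧ ((¬T ∨ (F ∧ x1)) ∨ ¬(x2 ∧ x0))) ∧ x2
  →4  (((x1 ∨ x0) ∧ (x1 ∨ F)) ∧ ((¬T ∨ (F ∧ x1)) ∨ ¬(x2 ∧ x0))) ∧ x2
  →5  (((x1 ∨ x0) ∧ x1) ∧ ((¬T ∨ (F ∧ x1)) ∨ ¬(x2 ∧ x0))) ∧ x2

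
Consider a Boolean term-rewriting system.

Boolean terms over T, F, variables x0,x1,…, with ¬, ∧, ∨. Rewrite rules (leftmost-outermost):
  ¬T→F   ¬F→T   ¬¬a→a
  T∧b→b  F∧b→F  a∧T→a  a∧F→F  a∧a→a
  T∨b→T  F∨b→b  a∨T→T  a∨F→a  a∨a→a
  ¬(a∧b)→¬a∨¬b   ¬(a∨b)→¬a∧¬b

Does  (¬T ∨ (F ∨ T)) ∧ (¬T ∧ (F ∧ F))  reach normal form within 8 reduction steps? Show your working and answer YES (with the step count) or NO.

Answer: YES — reaches normal form F in 6 ≤ 8 steps

Working:
  start: (¬T ∨ (F ∨ T)) ∧ (¬T ∧ (F ∧ F))
  step 1: (F ∨ (F ∨ T)) ∧ (¬T ∧ (F ∧ F))
  step 2: (F ∨ T) ∧ (¬T ∧ (F ∧ F))
  step 3: T ∧ (¬T ∧ (F ∧ F))
  step 4: ¬T ∧ (F ∧ F)
  step 5: F ∧ (F ∧ F)
  step 6: F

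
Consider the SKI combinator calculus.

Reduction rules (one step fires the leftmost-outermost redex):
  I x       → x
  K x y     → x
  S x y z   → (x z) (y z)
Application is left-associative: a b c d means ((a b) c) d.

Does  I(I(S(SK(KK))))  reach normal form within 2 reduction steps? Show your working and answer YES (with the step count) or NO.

Answer: YES — reaches normal form S(SK(KK)) in 2 ≤ 2 steps

Working:
  start: I(I(S(SK(KK))))
  [1] I(S(SK(KK)))
  [2] S(SK(KK))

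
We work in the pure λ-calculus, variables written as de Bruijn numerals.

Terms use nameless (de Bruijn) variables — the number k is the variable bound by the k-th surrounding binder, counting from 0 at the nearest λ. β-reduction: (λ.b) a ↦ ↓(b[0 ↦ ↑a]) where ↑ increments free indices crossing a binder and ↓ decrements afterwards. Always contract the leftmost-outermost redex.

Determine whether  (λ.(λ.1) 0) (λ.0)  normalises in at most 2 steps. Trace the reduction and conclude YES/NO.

  start: (λ.(λ.1) 0) (λ.0)
  →1  (λ.λ.0) (λ.0)
  →2  λ.0

Answer: YES — reaches normal form λ.0 in 2 ≤ 2 steps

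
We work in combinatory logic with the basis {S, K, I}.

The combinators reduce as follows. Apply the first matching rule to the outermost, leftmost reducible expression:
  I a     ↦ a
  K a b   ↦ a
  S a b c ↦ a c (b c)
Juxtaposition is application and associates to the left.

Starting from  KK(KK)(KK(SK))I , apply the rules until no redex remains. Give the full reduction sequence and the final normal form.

Answer: normal form = K  (in 3 steps)

Derivation:
  start: KK(KK)(KK(SK))I
  [1] K(KK(SK))I
  [2] KK(SK)
  [3] K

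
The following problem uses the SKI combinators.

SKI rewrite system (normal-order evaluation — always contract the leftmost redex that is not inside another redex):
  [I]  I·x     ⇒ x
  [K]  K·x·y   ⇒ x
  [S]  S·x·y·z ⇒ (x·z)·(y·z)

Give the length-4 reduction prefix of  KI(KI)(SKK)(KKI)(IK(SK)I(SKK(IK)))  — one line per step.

Answer: after 4 steps: KKI(IK(SK)I(SKK(IK)))

Working:
  start: KI(KI)(SKK)(KKI)(IK(SK)I(SKK(IK)))
  [1] I(SKK)(KKI)(IK(SK)I(SKK(IK)))
  [2] SKK(KKI)(IK(SK)I(SKK(IK)))
  [3] K(KKI)(K(KKI))(IK(SK)I(SKK(IK)))
  [4] KKI(IK(SK)I(SKK(IK)))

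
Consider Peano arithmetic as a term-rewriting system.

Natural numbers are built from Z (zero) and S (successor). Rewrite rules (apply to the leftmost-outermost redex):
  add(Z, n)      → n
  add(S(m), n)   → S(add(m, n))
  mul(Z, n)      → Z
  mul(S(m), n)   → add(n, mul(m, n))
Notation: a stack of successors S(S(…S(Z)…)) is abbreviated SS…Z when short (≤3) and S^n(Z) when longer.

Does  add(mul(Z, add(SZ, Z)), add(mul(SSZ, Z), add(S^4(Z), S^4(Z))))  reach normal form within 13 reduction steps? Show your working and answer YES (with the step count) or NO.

Answer: YES — reaches normal form S^8(Z) in 13 ≤ 13 steps

Working:
  start: add(mul(Z, add(SZ, Z)), add(mul(SSZ, Z), add(S^4(Z), S^4(Z))))
  →1  add(Z, add(mul(SSZ, Z), add(S^4(Z), S^4(Z))))
  →2  add(mul(SSZ, Z), add(S^4(Z), S^4(Z)))
  →3  add(add(Z, mul(SZ, Z)), add(S^4(Z), S^4(Z)))
  →4  add(mul(SZ, Z), add(S^4(Z), S^4(Z)))
  →5  add(add(Z, mul(Z, Z)), add(S^4(Z), S^4(Z)))
  →6  add(mul(Z, Z), add(S^4(Z), S^4(Z)))
  →7  add(Z, add(S^4(Z), S^4(Z)))
  →8  add(S^4(Z), S^4(Z))
  →9  S(add(SSSZ, S^4(Z)))
  →10  S(S(add(SSZ, S^4(Z))))
  →11  S(S(S(add(SZ, S^4(Z)))))
  →12  S(S(S(S(add(Z, S^4(Z))))))
  →13  S^8(Z)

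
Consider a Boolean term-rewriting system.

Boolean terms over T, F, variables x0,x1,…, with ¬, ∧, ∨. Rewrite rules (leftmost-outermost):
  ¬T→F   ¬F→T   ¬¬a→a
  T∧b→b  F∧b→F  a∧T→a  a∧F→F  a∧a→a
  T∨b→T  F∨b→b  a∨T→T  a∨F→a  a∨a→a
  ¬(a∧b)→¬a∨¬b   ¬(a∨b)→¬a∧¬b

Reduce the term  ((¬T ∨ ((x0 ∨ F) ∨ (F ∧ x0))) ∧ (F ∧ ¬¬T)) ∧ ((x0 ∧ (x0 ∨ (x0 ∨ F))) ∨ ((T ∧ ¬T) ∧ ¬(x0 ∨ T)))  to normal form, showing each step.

Answer: normal form = F  (in 8 steps)

Working:
  start: ((¬T ∨ ((x0 ∨ F) ∨ (F ∧ x0))) ∧ (F ∧ ¬¬T)) ∧ ((x0 ∧ (x0 ∨ (x0 ∨ F))) ∨ ((T ∧ ¬T) ∧ ¬(x0 ∨ T)))
  →1  ((F ∨ ((x0 ∨ F) ∨ (F ∧ x0))) ∧ (F ∧ ¬¬T)) ∧ ((x0 ∧ (x0 ∨ (x0 ∨ F))) ∨ ((T ∧ ¬T) ∧ ¬(x0 ∨ T)))
  →2  (((x0 ∨ F) ∨ (F ∧ x0)) ∧ (F ∧ ¬¬T)) ∧ ((x0 ∧ (x0 ∨ (x0 ∨ F))) ∨ ((T ∧ ¬T) ∧ ¬(x0 ∨ T)))
  →3  ((x0 ∨ (F ∧ x0)) ∧ (F ∧ ¬¬T)) ∧ ((x0 ∧ (x0 ∨ (x0 ∨ F))) ∨ ((T ∧ ¬T) ∧ ¬(x0 ∨ T)))
  →4  ((x0 ∨ F) ∧ (F ∧ ¬¬T)) ∧ ((x0 ∧ (x0 ∨ (x0 ∨ F))) ∨ ((T ∧ ¬T) ∧ ¬(x0 ∨ T)))
  →5  (x0 ∧ (F ∧ ¬¬T)) ∧ ((x0 ∧ (x0 ∨ (x0 ∨ F))) ∨ ((T ∧ ¬T) ∧ ¬(x0 ∨ T)))
  →6  (x0 ∧ F) ∧ ((x0 ∧ (x0 ∨ (x0 ∨ F))) ∨ ((T ∧ ¬T) ∧ ¬(x0 ∨ T)))
  →7  F ∧ ((x0 ∧ (x0 ∨ (x0 ∨ F))) ∨ ((T ∧ ¬T) ∧ ¬(x0 ∨ T)))
  →8  F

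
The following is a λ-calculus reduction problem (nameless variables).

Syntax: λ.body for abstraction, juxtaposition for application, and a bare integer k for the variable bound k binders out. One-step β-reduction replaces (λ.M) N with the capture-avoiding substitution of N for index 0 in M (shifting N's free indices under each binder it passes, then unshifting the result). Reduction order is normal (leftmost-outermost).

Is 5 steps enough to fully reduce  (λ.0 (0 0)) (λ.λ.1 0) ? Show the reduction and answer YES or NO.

Answer: YES — reaches normal form λ.λ.1 0 in 5 ≤ 5 steps

Derivation:
  start: (λ.0 (0 0)) (λ.λ.1 0)
  step 1: (λ.λ.1 0) ((λ.λ.1 0) (λ.λ.1 0))
  step 2: λ.(λ.λ.1 0) (λ.λ.1 0) 0
  step 3: λ.(λ.(λ.λ.1 0) 0) 0
  step 4: λ.(λ.λ.1 0) 0
  step 5: λ.λ.1 0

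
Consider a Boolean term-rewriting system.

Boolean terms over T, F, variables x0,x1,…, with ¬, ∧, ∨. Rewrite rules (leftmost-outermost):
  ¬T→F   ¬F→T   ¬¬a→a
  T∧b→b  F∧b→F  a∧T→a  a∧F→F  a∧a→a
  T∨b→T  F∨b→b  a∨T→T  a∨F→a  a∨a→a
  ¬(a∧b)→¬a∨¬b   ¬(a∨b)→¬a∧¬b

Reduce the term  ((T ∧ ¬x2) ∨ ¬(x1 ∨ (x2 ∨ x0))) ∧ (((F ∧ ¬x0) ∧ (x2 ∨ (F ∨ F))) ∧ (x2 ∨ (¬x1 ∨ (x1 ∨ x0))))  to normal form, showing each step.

  start: ((T ∧ ¬x2) ∨ ¬(x1 ∨ (x2 ∨ x0))) ∧ (((F ∧ ¬x0) ∧ (x2 ∨ (F ∨ F))) ∧ (x2 ∨ (¬x1 ∨ (x1 ∨ x0))))
  →1  (¬x2 ∨ ¬(x1 ∨ (x2 ∨ x0))) ∧ (((F ∧ ¬x0) ∧ (x2 ∨ (F ∨ F))) ∧ (x2 ∨ (¬x1 ∨ (x1 ∨ x0))))
  →2  (¬x2 ∨ (¬x1 ∧ ¬(x2 ∨ x0))) ∧ (((F ∧ ¬x0) ∧ (x2 ∨ (F ∨ F))) ∧ (x2 ∨ (¬x1 ∨ (x1 ∨ x0))))
  →3  (¬x2 ∨ (¬x1 ∧ (¬x2 ∧ ¬x0))) ∧ (((F ∧ ¬x0) ∧ (x2 ∨ (F ∨ F))) ∧ (x2 ∨ (¬x1 ∨ (x1 ∨ x0))))
  →4  (¬x2 ∨ (¬x1 ∧ (¬x2 ∧ ¬x0))) ∧ ((F ∧ (x2 ∨ (F ∨ F))) ∧ (x2 ∨ (¬x1 ∨ (x1 ∨ x0))))
  →5  (¬x2 ∨ (¬x1 ∧ (¬x2 ∧ ¬x0))) ∧ (F ∧ (x2 ∨ (¬x1 ∨ (x1 ∨ x0))))
  →6  (¬x2 ∨ (¬x1 ∧ (¬x2 ∧ ¬x0))) ∧ F
  →7  F

Answer: normal form = F  (in 7 steps)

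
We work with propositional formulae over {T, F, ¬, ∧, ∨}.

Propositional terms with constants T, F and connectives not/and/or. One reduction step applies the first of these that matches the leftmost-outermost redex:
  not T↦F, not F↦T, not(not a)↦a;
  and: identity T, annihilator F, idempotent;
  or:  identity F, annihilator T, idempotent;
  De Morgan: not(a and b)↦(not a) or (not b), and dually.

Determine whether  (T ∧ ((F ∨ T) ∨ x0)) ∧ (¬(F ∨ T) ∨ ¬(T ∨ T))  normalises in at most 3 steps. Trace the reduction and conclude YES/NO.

  start: (T ∧ ((F ∨ T) ∨ x0)) ∧ (¬(F ∨ T) ∨ ¬(T ∨ T))
  step 1: ((F ∨ T) ∨ x0) ∧ (¬(F ∨ T) ∨ ¬(T ∨ T))
  step 2: (T ∨ x0) ∧ (¬(F ∨ T) ∨ ¬(T ∨ T))
  step 3: T ∧ (¬(F ∨ T) ∨ ¬(T ∨ T))

Answer: NO — after 3 steps the term is T ∧ (¬(F ∨ T) ∨ ¬(T ∨ T)), not yet normal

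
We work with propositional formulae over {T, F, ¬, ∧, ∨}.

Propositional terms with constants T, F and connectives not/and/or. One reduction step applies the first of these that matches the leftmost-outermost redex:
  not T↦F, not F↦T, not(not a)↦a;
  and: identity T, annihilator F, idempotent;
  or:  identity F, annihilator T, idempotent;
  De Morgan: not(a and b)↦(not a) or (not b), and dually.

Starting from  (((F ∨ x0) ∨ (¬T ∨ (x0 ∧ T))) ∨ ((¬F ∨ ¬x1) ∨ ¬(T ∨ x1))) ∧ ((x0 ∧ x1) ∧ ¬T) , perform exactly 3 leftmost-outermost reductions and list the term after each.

Answer: after 3 steps: ((x0 ∨ (x0 ∧ T)) ∨ ((¬F ∨ ¬x1) ∨ ¬(T ∨ x1))) ∧ ((x0 ∧ x1) ∧ ¬T)

Working:
  start: (((F ∨ x0) ∨ (¬T ∨ (x0 ∧ T))) ∨ ((¬F ∨ ¬x1) ∨ ¬(T ∨ x1))) ∧ ((x0 ∧ x1) ∧ ¬T)
  →1  ((x0 ∨ (¬T ∨ (x0 ∧ T))) ∨ ((¬F ∨ ¬x1) ∨ ¬(T ∨ x1))) ∧ ((x0 ∧ x1) ∧ ¬T)
  →2  ((x0 ∨ (F ∨ (x0 ∧ T))) ∨ ((¬F ∨ ¬x1) ∨ ¬(T ∨ x1))) ∧ ((x0 ∧ x1) ∧ ¬T)
  →3  ((x0 ∨ (x0 ∧ T)) ∨ ((¬F ∨ ¬x1) ∨ ¬(T ∨ x1))) ∧ ((x0 ∧ x1) ∧ ¬T)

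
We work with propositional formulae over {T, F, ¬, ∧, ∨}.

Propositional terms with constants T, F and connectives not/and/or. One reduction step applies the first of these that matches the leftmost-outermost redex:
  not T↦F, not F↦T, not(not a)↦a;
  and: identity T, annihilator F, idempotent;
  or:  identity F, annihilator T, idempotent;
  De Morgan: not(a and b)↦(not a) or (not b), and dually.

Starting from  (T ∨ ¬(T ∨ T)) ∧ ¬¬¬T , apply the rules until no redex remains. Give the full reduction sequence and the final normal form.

  start: (T ∨ ¬(T ∨ T)) ∧ ¬¬¬T
  [1] T ∧ ¬¬¬T
  [2] ¬¬¬T
  [3] ¬T
  [4] F

Answer: normal form = F  (in 4 steps)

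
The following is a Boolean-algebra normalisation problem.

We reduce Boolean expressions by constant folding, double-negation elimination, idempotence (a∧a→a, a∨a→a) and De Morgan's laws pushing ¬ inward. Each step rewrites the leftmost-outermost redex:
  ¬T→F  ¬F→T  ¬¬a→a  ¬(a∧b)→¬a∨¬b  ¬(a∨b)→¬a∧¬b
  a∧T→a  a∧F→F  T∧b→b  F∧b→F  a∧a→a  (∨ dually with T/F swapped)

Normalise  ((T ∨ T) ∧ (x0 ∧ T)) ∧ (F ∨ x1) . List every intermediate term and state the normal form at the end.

  start: ((T ∨ T) ∧ (x0 ∧ T)) ∧ (F ∨ x1)
  step 1: (T ∧ (x0 ∧ T)) ∧ (F ∨ x1)
  step 2: (x0 ∧ T) ∧ (F ∨ x1)
  step 3: x0 ∧ (F ∨ x1)
  step 4: x0 ∧ x1

Answer: normal form = x0 ∧ x1  (in 4 steps)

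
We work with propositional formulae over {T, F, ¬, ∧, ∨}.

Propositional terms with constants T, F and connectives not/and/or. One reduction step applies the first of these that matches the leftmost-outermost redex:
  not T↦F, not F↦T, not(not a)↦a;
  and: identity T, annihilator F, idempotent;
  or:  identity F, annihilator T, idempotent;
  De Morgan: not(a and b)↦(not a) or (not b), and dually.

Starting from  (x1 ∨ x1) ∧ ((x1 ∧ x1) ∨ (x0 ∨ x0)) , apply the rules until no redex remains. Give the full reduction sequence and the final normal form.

  start: (x1 ∨ x1) ∧ ((x1 ∧ x1) ∨ (x0 ∨ x0))
  step 1: x1 ∧ ((x1 ∧ x1) ∨ (x0 ∨ x0))
  step 2: x1 ∧ (x1 ∨ (x0 ∨ x0))
  step 3: x1 ∧ (x1 ∨ x0)

Answer: normal form = x1 ∧ (x1 ∨ x0)  (in 3 steps)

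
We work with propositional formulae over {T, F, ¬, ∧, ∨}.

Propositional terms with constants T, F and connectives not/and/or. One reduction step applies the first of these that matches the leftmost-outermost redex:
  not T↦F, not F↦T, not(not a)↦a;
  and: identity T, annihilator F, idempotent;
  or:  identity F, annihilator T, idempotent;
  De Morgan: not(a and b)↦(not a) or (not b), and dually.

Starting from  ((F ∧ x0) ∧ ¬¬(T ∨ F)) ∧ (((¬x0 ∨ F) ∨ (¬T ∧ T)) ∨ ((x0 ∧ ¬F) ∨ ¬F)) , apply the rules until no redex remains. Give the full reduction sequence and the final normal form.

  start: ((F ∧ x0) ∧ ¬¬(T ∨ F)) ∧ (((¬x0 ∨ F) ∨ (¬T ∧ T)) ∨ ((x0 ∧ ¬F) ∨ ¬F))
  step 1: (F ∧ ¬¬(T ∨ F)) ∧ (((¬x0 ∨ F) ∨ (¬T ∧ T)) ∨ ((x0 ∧ ¬F) ∨ ¬F))
  step 2: F ∧ (((¬x0 ∨ F) ∨ (¬T ∧ T)) ∨ ((x0 ∧ ¬F) ∨ ¬F))
  step 3: F

Answer: normal form = F  (in 3 steps)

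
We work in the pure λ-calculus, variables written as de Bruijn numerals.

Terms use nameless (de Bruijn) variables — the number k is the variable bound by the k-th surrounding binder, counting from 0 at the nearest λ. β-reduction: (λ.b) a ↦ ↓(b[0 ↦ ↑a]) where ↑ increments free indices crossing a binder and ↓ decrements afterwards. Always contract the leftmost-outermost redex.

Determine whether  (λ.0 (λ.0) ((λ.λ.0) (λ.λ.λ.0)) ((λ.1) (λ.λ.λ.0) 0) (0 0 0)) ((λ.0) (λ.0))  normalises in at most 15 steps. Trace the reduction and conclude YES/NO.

  start: (λ.0 (λ.0) ((λ.λ.0) (λ.λ.λ.0)) ((λ.1) (λ.λ.λ.0) 0) (0 0 0)) ((λ.0) (λ.0))
  →1  (λ.0) (λ.0) (λ.0) ((λ.λ.0) (λ.λ.λ.0)) ((λ.(λ.0) (λ.0)) (λ.λ.λ.0) ((λ.0) (λ.0))) ((λ.0) (λ.0) ((λ.0) (λ.0)) ((λ.0) (λ.0)))
  →2  (λ.0) (λ.0) ((λ.λ.0) (λ.λ.λ.0)) ((λ.(λ.0) (λ.0)) (λ.λ.λ.0) ((λ.0) (λ.0))) ((λ.0) (λ.0) ((λ.0) (λ.0)) ((λ.0) (λ.0)))
  →3  (λ.0) ((λ.λ.0) (λ.λ.λ.0)) ((λ.(λ.0) (λ.0)) (λ.λ.λ.0) ((λ.0) (λ.0))) ((λ.0) (λ.0) ((λ.0) (λ.0)) ((λ.0) (λ.0)))
  →4  (λ.λ.0) (λ.λ.λ.0) ((λ.(λ.0) (λ.0)) (λ.λ.λ.0) ((λ.0) (λ.0))) ((λ.0) (λ.0) ((λ.0) (λ.0)) ((λ.0) (λ.0)))
  →5  (λ.0) ((λ.(λ.0) (λ.0)) (λ.λ.λ.0) ((λ.0) (λ.0))) ((λ.0) (λ.0) ((λ.0) (λ.0)) ((λ.0) (λ.0)))
  →6  (λ.(λ.0) (λ.0)) (λ.λ.λ.0) ((λ.0) (λ.0)) ((λ.0) (λ.0) ((λ.0) (λ.0)) ((λ.0) (λ.0)))
  →7  (λ.0) (λ.0) ((λ.0) (λ.0)) ((λ.0) (λ.0) ((λ.0) (λ.0)) ((λ.0) (λ.0)))
  →8  (λ.0) ((λ.0) (λ.0)) ((λ.0) (λ.0) ((λ.0) (λ.0)) ((λ.0) (λ.0)))
  →9  (λ.0) (λ.0) ((λ.0) (λ.0) ((λ.0) (λ.0)) ((λ.0) (λ.0)))
  →10  (λ.0) ((λ.0) (λ.0) ((λ.0) (λ.0)) ((λ.0) (λ.0)))
  →11  (λ.0) (λ.0) ((λ.0) (λ.0)) ((λ.0) (λ.0))
  →12  (λ.0) ((λ.0) (λ.0)) ((λ.0) (λ.0))
  →13  (λ.0) (λ.0) ((λ.0) (λ.0))
  →14  (λ.0) ((λ.0) (λ.0))
  →15  (λ.0) (λ.0)

Answer: NO — after 15 steps the term is (λ.0) (λ.0), not yet normal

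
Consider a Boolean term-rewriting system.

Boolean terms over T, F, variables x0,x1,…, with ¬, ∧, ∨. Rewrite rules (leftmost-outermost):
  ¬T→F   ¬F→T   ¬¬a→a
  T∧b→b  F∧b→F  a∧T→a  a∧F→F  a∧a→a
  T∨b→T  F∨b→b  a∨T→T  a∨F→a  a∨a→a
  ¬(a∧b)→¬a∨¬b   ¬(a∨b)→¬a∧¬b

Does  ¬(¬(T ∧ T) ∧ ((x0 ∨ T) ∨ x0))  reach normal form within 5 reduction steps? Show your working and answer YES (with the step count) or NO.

  start: ¬(¬(T ∧ T) ∧ ((x0 ∨ T) ∨ x0))
  step 1: ¬¬(T ∧ T) ∨ ¬((x0 ∨ T) ∨ x0)
  step 2: (T ∧ T) ∨ ¬((x0 ∨ T) ∨ x0)
  step 3: T ∨ ¬((x0 ∨ T) ∨ x0)
  step 4: T

Answer: YES — reaches normal form T in 4 ≤ 5 steps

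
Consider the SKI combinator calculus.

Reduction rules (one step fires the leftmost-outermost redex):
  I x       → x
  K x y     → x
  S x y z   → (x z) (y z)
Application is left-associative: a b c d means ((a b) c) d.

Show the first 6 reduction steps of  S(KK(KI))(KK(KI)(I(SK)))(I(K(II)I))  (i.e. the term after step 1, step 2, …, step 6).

Answer: after 6 steps: I

Reduction:
  start: S(KK(KI))(KK(KI)(I(SK)))(I(K(II)I))
  step 1: KK(KI)(I(K(II)I))(KK(KI)(I(SK))(I(K(II)I)))
  step 2: K(I(K(II)I))(KK(KI)(I(SK))(I(K(II)I)))
  step 3: I(K(II)I)
  step 4: K(II)I
  step 5: II
  step 6: I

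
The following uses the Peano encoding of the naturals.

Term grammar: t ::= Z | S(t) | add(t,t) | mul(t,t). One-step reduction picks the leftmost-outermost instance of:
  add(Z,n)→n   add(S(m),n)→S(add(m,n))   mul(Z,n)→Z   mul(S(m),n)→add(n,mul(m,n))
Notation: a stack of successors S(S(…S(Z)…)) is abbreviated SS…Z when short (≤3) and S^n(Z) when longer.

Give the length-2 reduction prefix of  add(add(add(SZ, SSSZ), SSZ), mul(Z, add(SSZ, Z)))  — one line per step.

  start: add(add(add(SZ, SSSZ), SSZ), mul(Z, add(SSZ, Z)))
  →1  add(add(S(add(Z, SSSZ)), SSZ), mul(Z, add(SSZ, Z)))
  →2  add(S(add(add(Z, SSSZ), SSZ)), mul(Z, add(SSZ, Z)))

Answer: after 2 steps: add(S(add(add(Z, SSSZ), SSZ)), mul(Z, add(SSZ, Z)))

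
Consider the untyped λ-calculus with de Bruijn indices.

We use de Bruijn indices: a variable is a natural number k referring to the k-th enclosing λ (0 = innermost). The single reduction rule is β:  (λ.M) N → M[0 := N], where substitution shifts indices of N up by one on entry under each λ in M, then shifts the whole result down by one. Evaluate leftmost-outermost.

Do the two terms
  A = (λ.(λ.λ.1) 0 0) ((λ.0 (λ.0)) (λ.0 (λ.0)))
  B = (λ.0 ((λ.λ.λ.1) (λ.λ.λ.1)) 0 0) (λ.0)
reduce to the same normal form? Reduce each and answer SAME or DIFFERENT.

Term A:
  start: (λ.(λ.λ.1) 0 0) ((λ.0 (λ.0)) (λ.0 (λ.0)))
  →1  (λ.λ.1) ((λ.0 (λ.0)) (λ.0 (λ.0))) ((λ.0 (λ.0)) (λ.0 (λ.0)))
  →2  (λ.(λ.0 (λ.0)) (λ.0 (λ.0))) ((λ.0 (λ.0)) (λ.0 (λ.0)))
  →3  (λ.0 (λ.0)) (λ.0 (λ.0))
  →4  (λ.0 (λ.0)) (λ.0)
  →5  (λ.0) (λ.0)
  →6  λ.0

Term B:
  start: (λ.0 ((λ.λ.λ.1) (λ.λ.λ.1)) 0 0) (λ.0)
  →1  (λ.0) ((λ.λ.λ.1) (λ.λ.λ.1)) (λ.0) (λ.0)
  →2  (λ.λ.λ.1) (λ.λ.λ.1) (λ.0) (λ.0)
  →3  (λ.λ.1) (λ.0) (λ.0)
  →4  (λ.λ.0) (λ.0)
  →5  λ.0

Answer: SAME — A ⇓ λ.0, B ⇓ λ.0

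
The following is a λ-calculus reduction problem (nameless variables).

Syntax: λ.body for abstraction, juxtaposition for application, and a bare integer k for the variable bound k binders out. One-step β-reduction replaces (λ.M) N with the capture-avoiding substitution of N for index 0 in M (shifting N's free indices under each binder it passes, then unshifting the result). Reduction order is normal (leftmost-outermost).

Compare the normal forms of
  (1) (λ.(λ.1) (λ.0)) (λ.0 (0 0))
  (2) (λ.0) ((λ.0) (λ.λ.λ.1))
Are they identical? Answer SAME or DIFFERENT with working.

Term A:
  start: (λ.(λ.1) (λ.0)) (λ.0 (0 0))
  [1] (λ.λ.0 (0 0)) (λ.0)
  [2] λ.0 (0 0)

Term B:
  start: (λ.0) ((λ.0) (λ.λ.λ.1))
  [1] (λ.0) (λ.λ.λ.1)
  [2] λ.λ.λ.1

Answer: DIFFERENT — A ⇓ λ.0 (0 0), B ⇓ λ.λ.λ.1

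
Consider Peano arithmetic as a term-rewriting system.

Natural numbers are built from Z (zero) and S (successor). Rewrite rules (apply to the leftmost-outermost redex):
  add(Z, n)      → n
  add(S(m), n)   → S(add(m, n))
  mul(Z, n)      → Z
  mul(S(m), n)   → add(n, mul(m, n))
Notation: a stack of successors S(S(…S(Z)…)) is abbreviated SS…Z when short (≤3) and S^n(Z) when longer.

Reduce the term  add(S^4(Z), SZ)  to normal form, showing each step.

  start: add(S^4(Z), SZ)
  →1  S(add(SSSZ, SZ))
  →2  S(S(add(SSZ, SZ)))
  →3  S(S(S(add(SZ, SZ))))
  →4  S(S(S(S(add(Z, SZ)))))
  →5  S^5(Z)

Answer: normal form = S^5(Z)  (in 5 steps)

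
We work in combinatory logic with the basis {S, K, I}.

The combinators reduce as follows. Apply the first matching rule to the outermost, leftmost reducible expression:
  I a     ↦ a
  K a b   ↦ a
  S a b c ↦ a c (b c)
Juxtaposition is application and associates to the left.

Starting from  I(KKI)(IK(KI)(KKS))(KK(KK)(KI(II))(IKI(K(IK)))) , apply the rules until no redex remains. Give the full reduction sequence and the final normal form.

  start: I(KKI)(IK(KI)(KKS))(KK(KK)(KI(II))(IKI(K(IK))))
  step 1: KKI(IK(KI)(KKS))(KK(KK)(KI(II))(IKI(K(IK))))
  step 2: K(IK(KI)(KKS))(KK(KK)(KI(II))(IKI(K(IK))))
  step 3: IK(KI)(KKS)
  step 4: K(KI)(KKS)
  step 5: KI

Answer: normal form = KI  (in 5 steps)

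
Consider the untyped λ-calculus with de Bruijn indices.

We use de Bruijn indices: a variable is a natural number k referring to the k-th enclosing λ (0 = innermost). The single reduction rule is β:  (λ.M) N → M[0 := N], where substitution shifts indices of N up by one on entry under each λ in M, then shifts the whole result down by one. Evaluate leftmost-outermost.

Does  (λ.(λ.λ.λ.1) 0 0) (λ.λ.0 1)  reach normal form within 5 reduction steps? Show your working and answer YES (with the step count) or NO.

  start: (λ.(λ.λ.λ.1) 0 0) (λ.λ.0 1)
  [1] (λ.λ.λ.1) (λ.λ.0 1) (λ.λ.0 1)
  [2] (λ.λ.1) (λ.λ.0 1)
  [3] λ.λ.λ.0 1

Answer: YES — reaches normal form λ.λ.λ.0 1 in 3 ≤ 5 steps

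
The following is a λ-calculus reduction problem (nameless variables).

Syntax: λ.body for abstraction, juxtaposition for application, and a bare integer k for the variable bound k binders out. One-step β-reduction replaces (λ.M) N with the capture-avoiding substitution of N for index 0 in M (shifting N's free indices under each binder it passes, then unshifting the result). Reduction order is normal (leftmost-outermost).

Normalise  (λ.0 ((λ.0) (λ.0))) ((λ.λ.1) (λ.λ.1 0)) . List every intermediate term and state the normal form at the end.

Answer: normal form = λ.λ.1 0  (in 3 steps)

Derivation:
  start: (λ.0 ((λ.0) (λ.0))) ((λ.λ.1) (λ.λ.1 0))
  [1] (λ.λ.1) (λ.λ.1 0) ((λ.0) (λ.0))
  [2] (λ.λ.λ.1 0) ((λ.0) (λ.0))
  [3] λ.λ.1 0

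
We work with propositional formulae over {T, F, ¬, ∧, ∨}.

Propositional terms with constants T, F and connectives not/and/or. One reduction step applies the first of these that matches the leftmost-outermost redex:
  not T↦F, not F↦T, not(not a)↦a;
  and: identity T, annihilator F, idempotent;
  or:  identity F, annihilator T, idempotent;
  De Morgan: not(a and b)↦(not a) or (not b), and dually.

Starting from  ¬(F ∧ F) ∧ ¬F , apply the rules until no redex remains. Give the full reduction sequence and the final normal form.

  start: ¬(F ∧ F) ∧ ¬F
  [1] (¬F ∨ ¬F) ∧ ¬F
  [2] ¬F ∧ ¬F
  [3] ¬F
  [4] T

Answer: normal form = T  (in 4 steps)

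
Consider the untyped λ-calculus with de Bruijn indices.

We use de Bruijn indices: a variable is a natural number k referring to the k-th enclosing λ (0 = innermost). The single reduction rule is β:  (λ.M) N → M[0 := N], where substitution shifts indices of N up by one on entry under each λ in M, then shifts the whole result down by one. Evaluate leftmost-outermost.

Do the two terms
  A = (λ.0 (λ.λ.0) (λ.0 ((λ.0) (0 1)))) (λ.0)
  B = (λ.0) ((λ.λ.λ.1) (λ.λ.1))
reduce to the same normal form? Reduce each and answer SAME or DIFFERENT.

Term A:
  start: (λ.0 (λ.λ.0) (λ.0 ((λ.0) (0 1)))) (λ.0)
  step 1: (λ.0) (λ.λ.0) (λ.0 ((λ.0) (0 (λ.0))))
  step 2: (λ.λ.0) (λ.0 ((λ.0) (0 (λ.0))))
  step 3: λ.0

Term B:
  start: (λ.0) ((λ.λ.λ.1) (λ.λ.1))
  step 1: (λ.λ.λ.1) (λ.λ.1)
  step 2: λ.λ.1

Answer: DIFFERENT — A ⇓ λ.0, B ⇓ λ.λ.1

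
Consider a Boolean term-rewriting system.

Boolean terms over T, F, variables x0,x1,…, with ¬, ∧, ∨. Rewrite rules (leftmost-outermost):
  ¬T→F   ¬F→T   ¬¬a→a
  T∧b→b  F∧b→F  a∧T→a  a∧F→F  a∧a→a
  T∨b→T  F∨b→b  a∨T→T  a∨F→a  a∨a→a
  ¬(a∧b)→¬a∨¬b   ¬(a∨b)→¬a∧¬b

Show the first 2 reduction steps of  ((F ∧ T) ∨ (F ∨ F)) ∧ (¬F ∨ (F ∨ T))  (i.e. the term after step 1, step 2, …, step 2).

Answer: after 2 steps: (F ∨ F) ∧ (¬F ∨ (F ∨ T))

Derivation:
  start: ((F ∧ T) ∨ (F ∨ F)) ∧ (¬F ∨ (F ∨ T))
  →1  (F ∨ (F ∨ F)) ∧ (¬F ∨ (F ∨ T))
  →2  (F ∨ F) ∧ (¬F ∨ (F ∨ T))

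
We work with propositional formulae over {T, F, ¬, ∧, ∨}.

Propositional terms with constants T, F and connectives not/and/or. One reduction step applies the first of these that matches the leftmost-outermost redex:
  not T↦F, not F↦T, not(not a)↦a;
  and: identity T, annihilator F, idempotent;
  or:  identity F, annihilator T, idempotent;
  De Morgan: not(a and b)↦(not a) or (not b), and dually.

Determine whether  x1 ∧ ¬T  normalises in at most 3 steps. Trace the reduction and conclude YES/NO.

Answer: YES — reaches normal form F in 2 ≤ 3 steps

Derivation:
  start: x1 ∧ ¬T
  [1] x1 ∧ F
  [2] F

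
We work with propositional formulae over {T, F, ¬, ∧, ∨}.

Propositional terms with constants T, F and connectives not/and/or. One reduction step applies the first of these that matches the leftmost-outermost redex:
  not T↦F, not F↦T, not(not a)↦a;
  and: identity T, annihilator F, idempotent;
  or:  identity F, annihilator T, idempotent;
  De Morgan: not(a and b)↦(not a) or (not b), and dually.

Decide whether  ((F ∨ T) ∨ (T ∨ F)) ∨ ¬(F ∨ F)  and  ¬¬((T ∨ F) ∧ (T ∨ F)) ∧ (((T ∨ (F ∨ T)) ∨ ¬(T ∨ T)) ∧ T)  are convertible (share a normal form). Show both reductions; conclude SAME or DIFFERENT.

Term A:
  start: ((F ∨ T) ∨ (T ∨ F)) ∨ ¬(F ∨ F)
  step 1: (T ∨ (T ∨ F)) ∨ ¬(F ∨ F)
  step 2: T ∨ ¬(F ∨ F)
  step 3: T

Term B:
  start: ¬¬((T ∨ F) ∧ (T ∨ F)) ∧ (((T ∨ (F ∨ T)) ∨ ¬(T ∨ T)) ∧ T)
  step 1: ((T ∨ F) ∧ (T ∨ F)) ∧ (((T ∨ (F ∨ T)) ∨ ¬(T ∨ T)) ∧ T)
  step 2: (T ∨ F) ∧ (((T ∨ (F ∨ T)) ∨ ¬(T ∨ T)) ∧ T)
  step 3: T ∧ (((T ∨ (F ∨ T)) ∨ ¬(T ∨ T)) ∧ T)
  step 4: ((T ∨ (F ∨ T)) ∨ ¬(T ∨ T)) ∧ T
  step 5: (T ∨ (F ∨ T)) ∨ ¬(T ∨ T)
  step 6: T ∨ ¬(T ∨ T)
  step 7: T

Answer: SAME — A ⇓ T, B ⇓ T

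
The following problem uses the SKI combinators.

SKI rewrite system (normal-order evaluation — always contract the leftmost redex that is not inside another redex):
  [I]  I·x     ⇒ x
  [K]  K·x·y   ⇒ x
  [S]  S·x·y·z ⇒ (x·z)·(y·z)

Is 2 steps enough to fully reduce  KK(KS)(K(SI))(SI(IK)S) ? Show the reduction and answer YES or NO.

Answer: YES — reaches normal form K(SI) in 2 ≤ 2 steps

Working:
  start: KK(KS)(K(SI))(SI(IK)S)
  [1] K(K(SI))(SI(IK)S)
  [2] K(SI)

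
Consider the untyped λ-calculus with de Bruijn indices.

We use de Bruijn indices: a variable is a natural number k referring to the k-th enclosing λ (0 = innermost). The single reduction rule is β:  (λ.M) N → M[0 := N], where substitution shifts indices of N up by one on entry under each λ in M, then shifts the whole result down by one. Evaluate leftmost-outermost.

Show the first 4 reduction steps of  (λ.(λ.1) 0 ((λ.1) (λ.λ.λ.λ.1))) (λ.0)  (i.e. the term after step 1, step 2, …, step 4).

Answer: after 4 steps: λ.0

Reduction:
  start: (λ.(λ.1) 0 ((λ.1) (λ.λ.λ.λ.1))) (λ.0)
  step 1: (λ.λ.0) (λ.0) ((λ.λ.0) (λ.λ.λ.λ.1))
  step 2: (λ.0) ((λ.λ.0) (λ.λ.λ.λ.1))
  step 3: (λ.λ.0) (λ.λ.λ.λ.1)
  step 4: λ.0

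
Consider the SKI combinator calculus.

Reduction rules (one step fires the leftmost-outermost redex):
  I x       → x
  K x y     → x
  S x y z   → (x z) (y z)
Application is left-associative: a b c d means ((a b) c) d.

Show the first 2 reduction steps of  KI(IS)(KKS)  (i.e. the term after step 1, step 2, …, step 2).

  start: KI(IS)(KKS)
  [1] I(KKS)
  [2] KKS

Answer: after 2 steps: KKS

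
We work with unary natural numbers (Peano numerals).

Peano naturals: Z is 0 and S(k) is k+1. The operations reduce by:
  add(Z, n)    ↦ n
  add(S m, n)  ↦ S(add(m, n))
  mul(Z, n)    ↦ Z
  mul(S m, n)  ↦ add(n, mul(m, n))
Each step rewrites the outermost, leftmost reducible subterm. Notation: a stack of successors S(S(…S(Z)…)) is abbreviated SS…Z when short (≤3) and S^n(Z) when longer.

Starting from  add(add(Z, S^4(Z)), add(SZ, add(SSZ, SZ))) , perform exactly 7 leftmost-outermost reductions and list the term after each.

Answer: after 7 steps: S(S(S(S(S(add(Z, add(SSZ, SZ)))))))

Derivation:
  start: add(add(Z, S^4(Z)), add(SZ, add(SSZ, SZ)))
  step 1: add(S^4(Z), add(SZ, add(SSZ, SZ)))
  step 2: S(add(SSSZ, add(SZ, add(SSZ, SZ))))
  step 3: S(S(add(SSZ, add(SZ, add(SSZ, SZ)))))
  step 4: S(S(S(add(SZ, add(SZ, add(SSZ, SZ))))))
  step 5: S(S(S(S(add(Z, add(SZ, add(SSZ, SZ)))))))
  step 6: S(S(S(S(add(SZ, add(SSZ, SZ))))))
  step 7: S(S(S(S(S(add(Z, add(SSZ, SZ)))))))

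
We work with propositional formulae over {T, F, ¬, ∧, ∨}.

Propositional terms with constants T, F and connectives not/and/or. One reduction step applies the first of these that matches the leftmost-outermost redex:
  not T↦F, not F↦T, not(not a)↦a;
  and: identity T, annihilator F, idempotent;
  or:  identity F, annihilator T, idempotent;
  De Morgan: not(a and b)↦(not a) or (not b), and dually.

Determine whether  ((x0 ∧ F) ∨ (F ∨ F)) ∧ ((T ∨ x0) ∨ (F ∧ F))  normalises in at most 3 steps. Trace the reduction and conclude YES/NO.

Answer: NO — after 3 steps the term is F ∧ ((T ∨ x0) ∨ (F ∧ F)), not yet normal

Reduction:
  start: ((x0 ∧ F) ∨ (F ∨ F)) ∧ ((T ∨ x0) ∨ (F ∧ F))
  →1  (F ∨ (F ∨ F)) ∧ ((T ∨ x0) ∨ (F ∧ F))
  →2  (F ∨ F) ∧ ((T ∨ x0) ∨ (F ∧ F))
  →3  F ∧ ((T ∨ x0) ∨ (F ∧ F))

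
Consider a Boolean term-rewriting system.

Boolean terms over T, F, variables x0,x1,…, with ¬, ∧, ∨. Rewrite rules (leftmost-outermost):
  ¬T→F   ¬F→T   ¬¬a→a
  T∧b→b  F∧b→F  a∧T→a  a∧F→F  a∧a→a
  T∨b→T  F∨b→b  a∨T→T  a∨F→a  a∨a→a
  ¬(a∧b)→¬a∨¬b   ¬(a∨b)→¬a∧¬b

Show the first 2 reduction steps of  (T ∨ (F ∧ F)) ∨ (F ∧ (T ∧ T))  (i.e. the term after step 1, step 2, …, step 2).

  start: (T ∨ (F ∧ F)) ∨ (F ∧ (T ∧ T))
  [1] T ∨ (F ∧ (T ∧ T))
  [2] T

Answer: after 2 steps: T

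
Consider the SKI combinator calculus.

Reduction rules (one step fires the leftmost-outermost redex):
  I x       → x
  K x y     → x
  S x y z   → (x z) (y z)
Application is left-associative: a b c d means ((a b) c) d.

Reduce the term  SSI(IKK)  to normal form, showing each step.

Answer: normal form = S(KK)(KK)  (in 4 steps)

Reduction:
  start: SSI(IKK)
  [1] S(IKK)(I(IKK))
  [2] S(KK)(I(IKK))
  [3] S(KK)(IKK)
  [4] S(KK)(KK)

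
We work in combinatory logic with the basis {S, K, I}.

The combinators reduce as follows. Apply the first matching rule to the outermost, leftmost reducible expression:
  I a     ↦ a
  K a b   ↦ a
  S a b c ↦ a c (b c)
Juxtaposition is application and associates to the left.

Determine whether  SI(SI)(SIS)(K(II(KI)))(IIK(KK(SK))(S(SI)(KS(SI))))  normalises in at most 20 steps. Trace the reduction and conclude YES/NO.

Answer: YES — reaches normal form K in 18 ≤ 20 steps

Derivation:
  start: SI(SI)(SIS)(K(II(KI)))(IIK(KK(SK))(S(SI)(KS(SI))))
  [1] I(SIS)(SI(SIS))(K(II(KI)))(IIK(KK(SK))(S(SI)(KS(SI))))
  [2] SIS(SI(SIS))(K(II(KI)))(IIK(KK(SK))(S(SI)(KS(SI))))
  [3] I(SI(SIS))(S(SI(SIS)))(K(II(KI)))(IIK(KK(SK))(S(SI)(KS(SI))))
  [4] SI(SIS)(S(SI(SIS)))(K(II(KI)))(IIK(KK(SK))(S(SI)(KS(SI))))
  [5] I(S(SI(SIS)))(SIS(S(SI(SIS))))(K(II(KI)))(IIK(KK(SK))(S(SI)(KS(SI))))
  [6] S(SI(SIS))(SIS(S(SI(SIS))))(K(II(KI)))(IIK(KK(SK))(S(SI)(KS(SI))))
  [7] SI(SIS)(K(II(KI)))(SIS(S(SI(SIS)))(K(II(KI))))(IIK(KK(SK))(S(SI)(KS(SI))))
  [8] I(K(II(KI)))(SIS(K(II(KI))))(SIS(S(SI(SIS)))(K(II(KI))))(IIK(KK(SK))(S(SI)(KS(SI))))
  [9] K(II(KI))(SIS(K(II(KI))))(SIS(S(SI(SIS)))(K(II(KI))))(IIK(KK(SK))(S(SI)(KS(SI))))
  [10] II(KI)(SIS(S(SI(SIS)))(K(II(KI))))(IIK(KK(SK))(S(SI)(KS(SI))))
  [11] I(KI)(SIS(S(SI(SIS)))(K(II(KI))))(IIK(KK(SK))(S(SI)(KS(SI))))
  [12] KI(SIS(S(SI(SIS)))(K(II(KI))))(IIK(KK(SK))(S(SI)(KS(SI))))
  [13] I(IIK(KK(SK))(S(SI)(KS(SI))))
  [14] IIK(KK(SK))(S(SI)(KS(SI)))
  [15] IK(KK(SK))(S(SI)(KS(SI)))
  [16] K(KK(SK))(S(SI)(KS(SI)))
  [17] KK(SK)
  [18] K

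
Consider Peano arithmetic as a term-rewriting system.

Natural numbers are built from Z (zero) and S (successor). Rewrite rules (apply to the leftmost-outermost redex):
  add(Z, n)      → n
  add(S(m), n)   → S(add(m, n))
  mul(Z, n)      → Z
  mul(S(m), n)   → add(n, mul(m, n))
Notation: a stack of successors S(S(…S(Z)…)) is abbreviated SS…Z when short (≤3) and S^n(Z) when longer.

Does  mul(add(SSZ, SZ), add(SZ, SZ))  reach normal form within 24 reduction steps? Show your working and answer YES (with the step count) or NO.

  start: mul(add(SSZ, SZ), add(SZ, SZ))
  [1] mul(S(add(SZ, SZ)), add(SZ, SZ))
  [2] add(add(SZ, SZ), mul(add(SZ, SZ), add(SZ, SZ)))
  [3] add(S(add(Z, SZ)), mul(add(SZ, SZ), add(SZ, SZ)))
  [4] S(add(add(Z, SZ), mul(add(SZ, SZ), add(SZ, SZ))))
  [5] S(add(SZ, mul(add(SZ, SZ), add(SZ, SZ))))
  [6] S(S(add(Z, mul(add(SZ, SZ), add(SZ, SZ)))))
  [7] S(S(mul(add(SZ, SZ), add(SZ, SZ))))
  [8] S(S(mul(S(add(Z, SZ)), add(SZ, SZ))))
  [9] S(S(add(add(SZ, SZ), mul(add(Z, SZ), add(SZ, SZ)))))
  [10] S(S(add(S(add(Z, SZ)), mul(add(Z, SZ), add(SZ, SZ)))))
  [11] S(S(S(add(add(Z, SZ), mul(add(Z, SZ), add(SZ, SZ))))))
  [12] S(S(S(add(SZ, mul(add(Z, SZ), add(SZ, SZ))))))
  [13] S(S(S(S(add(Z, mul(add(Z, SZ), add(SZ, SZ)))))))
  [14] S(S(S(S(mul(add(Z, SZ), add(SZ, SZ))))))
  [15] S(S(S(S(mul(SZ, add(SZ, SZ))))))
  [16] S(S(S(S(add(add(SZ, SZ), mul(Z, add(SZ, SZ)))))))
  [17] S(S(S(S(add(S(add(Z, SZ)), mul(Z, add(SZ, SZ)))))))
  [18] S(S(S(S(S(add(add(Z, SZ), mul(Z, add(SZ, SZ))))))))
  [19] S(S(S(S(S(add(SZ, mul(Z, add(SZ, SZ))))))))
  [20] S(S(S(S(S(S(add(Z, mul(Z, add(SZ, SZ)))))))))
  [21] S(S(S(S(S(S(mul(Z, add(SZ, SZ))))))))
  [22] S^6(Z)

Answer: YES — reaches normal form S^6(Z) in 22 ≤ 24 steps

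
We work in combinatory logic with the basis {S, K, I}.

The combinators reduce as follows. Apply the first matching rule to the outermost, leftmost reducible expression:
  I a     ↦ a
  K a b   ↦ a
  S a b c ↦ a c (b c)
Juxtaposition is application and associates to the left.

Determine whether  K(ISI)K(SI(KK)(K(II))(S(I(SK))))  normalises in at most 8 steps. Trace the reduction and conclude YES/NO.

  start: K(ISI)K(SI(KK)(K(II))(S(I(SK))))
  [1] ISI(SI(KK)(K(II))(S(I(SK))))
  [2] SI(SI(KK)(K(II))(S(I(SK))))
  [3] SI(I(K(II))(KK(K(II)))(S(I(SK))))
  [4] SI(K(II)(KK(K(II)))(S(I(SK))))
  [5] SI(II(S(I(SK))))
  [6] SI(I(S(I(SK))))
  [7] SI(S(I(SK)))
  [8] SI(S(SK))

Answer: YES — reaches normal form SI(S(SK)) in 8 ≤ 8 steps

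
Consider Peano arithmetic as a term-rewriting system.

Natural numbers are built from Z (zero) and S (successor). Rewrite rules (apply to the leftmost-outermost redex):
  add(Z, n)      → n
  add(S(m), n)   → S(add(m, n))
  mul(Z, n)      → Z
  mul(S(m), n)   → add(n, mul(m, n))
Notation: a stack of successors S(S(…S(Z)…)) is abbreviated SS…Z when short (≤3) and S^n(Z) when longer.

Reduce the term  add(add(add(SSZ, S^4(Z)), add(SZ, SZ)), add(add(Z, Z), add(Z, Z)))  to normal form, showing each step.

Answer: normal form = S^8(Z)  (in 24 steps)

Derivation:
  start: add(add(add(SSZ, S^4(Z)), add(SZ, SZ)), add(add(Z, Z), add(Z, Z)))
  →1  add(add(S(add(SZ, S^4(Z))), add(SZ, SZ)), add(add(Z, Z), add(Z, Z)))
  →2  add(S(add(add(SZ, S^4(Z)), add(SZ, SZ))), add(add(Z, Z), add(Z, Z)))
  →3  S(add(add(add(SZ, S^4(Z)), add(SZ, SZ)), add(add(Z, Z), add(Z, Z))))
  →4  S(add(add(S(add(Z, S^4(Z))), add(SZ, SZ)), add(add(Z, Z), add(Z, Z))))
  →5  S(add(S(add(add(Z, S^4(Z)), add(SZ, SZ))), add(add(Z, Z), add(Z, Z))))
  →6  S(S(add(add(add(Z, S^4(Z)), add(SZ, SZ)), add(add(Z, Z), add(Z, Z)))))
  →7  S(S(add(add(S^4(Z), add(SZ, SZ)), add(add(Z, Z), add(Z, Z)))))
  →8  S(S(add(S(add(SSSZ, add(SZ, SZ))), add(add(Z, Z), add(Z, Z)))))
  →9  S(S(S(add(add(SSSZ, add(SZ, SZ)), add(add(Z, Z), add(Z, Z))))))
  →10  S(S(S(add(S(add(SSZ, add(SZ, SZ))), add(add(Z, Z), add(Z, Z))))))
  →11  S(S(S(S(add(add(SSZ, add(SZ, SZ)), add(add(Z, Z), add(Z, Z)))))))
  →12  S(S(S(S(add(S(add(SZ, add(SZ, SZ))), add(add(Z, Z), add(Z, Z)))))))
  →13  S(S(S(S(S(add(add(SZ, add(SZ, SZ)), add(add(Z, Z), add(Z, Z))))))))
  →14  S(S(S(S(S(add(S(add(Z, add(SZ, SZ))), add(add(Z, Z), add(Z, Z))))))))
  →15  S(S(S(S(S(S(add(add(Z, add(SZ, SZ)), add(add(Z, Z), add(Z, Z)))))))))
  →16  S(S(S(S(S(S(add(add(SZ, SZ), add(add(Z, Z), add(Z, Z)))))))))
  →17  S(S(S(S(S(S(add(S(add(Z, SZ)), add(add(Z, Z), add(Z, Z)))))))))
  →18  S(S(S(S(S(S(S(add(add(Z, SZ), add(add(Z, Z), add(Z, Z))))))))))
  →19  S(S(S(S(S(S(S(add(SZ, add(add(Z, Z), add(Z, Z))))))))))
  →20  S(S(S(S(S(S(S(S(add(Z, add(add(Z, Z), add(Z, Z)))))))))))
  →21  S(S(S(S(S(S(S(S(add(add(Z, Z), add(Z, Z))))))))))
  →22  S(S(S(S(S(S(S(S(add(Z, add(Z, Z))))))))))
  →23  S(S(S(S(S(S(S(S(add(Z, Z)))))))))
  →24  S^8(Z)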